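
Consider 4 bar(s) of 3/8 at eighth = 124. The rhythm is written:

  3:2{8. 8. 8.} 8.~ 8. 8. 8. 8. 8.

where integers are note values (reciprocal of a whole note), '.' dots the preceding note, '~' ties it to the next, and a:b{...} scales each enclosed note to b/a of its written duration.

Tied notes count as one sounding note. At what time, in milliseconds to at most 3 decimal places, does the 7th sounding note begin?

note 7 onset = 9b = 4354.839ms

1. 0.0ms @ 0 + 483.871ms (1)
2. 483.871ms @ 1 + 483.871ms (1)
3. 967.742ms @ 2 + 483.871ms (1)
4. 1451.613ms @ 3 + 1451.613ms (3)
5. 2903.226ms @ 6 + 725.806ms (3/2)
6. 3629.032ms @ 15/2 + 725.806ms (3/2)
7. 4354.839ms @ 9 + 725.806ms (3/2)
8. 5080.645ms @ 21/2 + 725.806ms (3/2)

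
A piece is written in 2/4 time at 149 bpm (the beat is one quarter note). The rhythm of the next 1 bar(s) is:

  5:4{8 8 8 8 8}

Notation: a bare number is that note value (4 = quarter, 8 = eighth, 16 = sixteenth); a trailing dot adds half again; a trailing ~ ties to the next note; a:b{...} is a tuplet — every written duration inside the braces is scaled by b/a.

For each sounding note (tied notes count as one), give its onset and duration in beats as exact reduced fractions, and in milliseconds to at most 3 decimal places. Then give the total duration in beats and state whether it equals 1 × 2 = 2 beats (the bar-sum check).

1) 0.0ms=0b +161.074ms=2/5b
2) 161.074ms=2/5b +161.074ms=2/5b
3) 322.148ms=4/5b +161.074ms=2/5b
4) 483.221ms=6/5b +161.074ms=2/5b
5) 644.295ms=8/5b +161.074ms=2/5b
Σ=2b of 2 (149bpm 2/4) — PASS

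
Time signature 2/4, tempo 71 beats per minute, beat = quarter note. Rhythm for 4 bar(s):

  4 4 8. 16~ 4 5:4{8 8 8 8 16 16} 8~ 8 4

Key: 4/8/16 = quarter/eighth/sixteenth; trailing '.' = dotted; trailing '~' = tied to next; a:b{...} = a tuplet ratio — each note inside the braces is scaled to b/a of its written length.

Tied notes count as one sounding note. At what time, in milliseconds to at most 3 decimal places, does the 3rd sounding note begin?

1. 0.0ms @ 0 + 845.07ms (1)
2. 845.07ms @ 1 + 845.07ms (1)
3. 1690.141ms @ 2 + 633.803ms (3/4)
4. 2323.944ms @ 11/4 + 1056.338ms (5/4)
5. 3380.282ms @ 4 + 338.028ms (2/5)
6. 3718.31ms @ 22/5 + 338.028ms (2/5)
7. 4056.338ms @ 24/5 + 338.028ms (2/5)
8. 4394.366ms @ 26/5 + 338.028ms (2/5)
9. 4732.394ms @ 28/5 + 169.014ms (1/5)
10. 4901.408ms @ 29/5 + 169.014ms (1/5)
11. 5070.423ms @ 6 + 845.07ms (1)
12. 5915.493ms @ 7 + 845.07ms (1)

note 3 onset = 2b = 1690.141ms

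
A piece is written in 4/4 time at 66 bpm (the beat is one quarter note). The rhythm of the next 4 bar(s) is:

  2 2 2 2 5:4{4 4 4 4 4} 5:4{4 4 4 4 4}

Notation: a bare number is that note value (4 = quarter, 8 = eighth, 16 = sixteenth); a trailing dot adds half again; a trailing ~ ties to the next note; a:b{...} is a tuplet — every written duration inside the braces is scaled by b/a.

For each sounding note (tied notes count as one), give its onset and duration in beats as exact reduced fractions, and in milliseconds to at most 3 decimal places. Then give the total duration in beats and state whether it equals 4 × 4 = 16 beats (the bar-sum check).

1) 0.0ms=0b +1818.182ms=2b
2) 1818.182ms=2b +1818.182ms=2b
3) 3636.364ms=4b +1818.182ms=2b
4) 5454.545ms=6b +1818.182ms=2b
5) 7272.727ms=8b +727.273ms=4/5b
6) 8000.0ms=44/5b +727.273ms=4/5b
7) 8727.273ms=48/5b +727.273ms=4/5b
8) 9454.545ms=52/5b +727.273ms=4/5b
9) 10181.818ms=56/5b +727.273ms=4/5b
10) 10909.091ms=12b +727.273ms=4/5b
11) 11636.364ms=64/5b +727.273ms=4/5b
12) 12363.636ms=68/5b +727.273ms=4/5b
13) 13090.909ms=72/5b +727.273ms=4/5b
14) 13818.182ms=76/5b +727.273ms=4/5b
Σ=16b of 16 (66bpm 4/4) — PASS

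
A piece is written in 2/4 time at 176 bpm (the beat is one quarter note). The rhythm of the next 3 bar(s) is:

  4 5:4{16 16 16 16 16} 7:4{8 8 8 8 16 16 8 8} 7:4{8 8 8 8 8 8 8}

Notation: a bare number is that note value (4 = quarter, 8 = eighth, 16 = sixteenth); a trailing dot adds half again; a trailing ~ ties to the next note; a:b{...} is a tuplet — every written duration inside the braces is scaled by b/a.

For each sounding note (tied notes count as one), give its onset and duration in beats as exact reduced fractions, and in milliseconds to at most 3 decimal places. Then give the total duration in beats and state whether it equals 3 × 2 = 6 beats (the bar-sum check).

1) 0.0ms=0b +340.909ms=1b
2) 340.909ms=1b +68.182ms=1/5b
3) 409.091ms=6/5b +68.182ms=1/5b
4) 477.273ms=7/5b +68.182ms=1/5b
5) 545.455ms=8/5b +68.182ms=1/5b
6) 613.636ms=9/5b +68.182ms=1/5b
7) 681.818ms=2b +97.403ms=2/7b
8) 779.221ms=16/7b +97.403ms=2/7b
9) 876.623ms=18/7b +97.403ms=2/7b
10) 974.026ms=20/7b +97.403ms=2/7b
11) 1071.429ms=22/7b +48.701ms=1/7b
12) 1120.13ms=23/7b +48.701ms=1/7b
13) 1168.831ms=24/7b +97.403ms=2/7b
14) 1266.234ms=26/7b +97.403ms=2/7b
15) 1363.636ms=4b +97.403ms=2/7b
16) 1461.039ms=30/7b +97.403ms=2/7b
17) 1558.442ms=32/7b +97.403ms=2/7b
18) 1655.844ms=34/7b +97.403ms=2/7b
19) 1753.247ms=36/7b +97.403ms=2/7b
20) 1850.649ms=38/7b +97.403ms=2/7b
21) 1948.052ms=40/7b +97.403ms=2/7b
Σ=6b of 6 (176bpm 2/4) — PASS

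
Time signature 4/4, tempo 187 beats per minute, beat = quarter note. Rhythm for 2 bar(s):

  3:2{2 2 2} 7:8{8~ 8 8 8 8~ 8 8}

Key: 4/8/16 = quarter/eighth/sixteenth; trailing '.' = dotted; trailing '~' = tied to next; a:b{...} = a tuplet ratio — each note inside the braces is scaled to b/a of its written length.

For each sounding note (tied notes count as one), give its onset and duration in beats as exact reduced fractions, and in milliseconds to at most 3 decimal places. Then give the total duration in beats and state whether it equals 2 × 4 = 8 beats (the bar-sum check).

1) 0.0ms=0b +427.807ms=4/3b
2) 427.807ms=4/3b +427.807ms=4/3b
3) 855.615ms=8/3b +427.807ms=4/3b
4) 1283.422ms=4b +366.692ms=8/7b
5) 1650.115ms=36/7b +183.346ms=4/7b
6) 1833.461ms=40/7b +183.346ms=4/7b
7) 2016.807ms=44/7b +366.692ms=8/7b
8) 2383.499ms=52/7b +183.346ms=4/7b
Σ=8b of 8 (187bpm 4/4) — PASS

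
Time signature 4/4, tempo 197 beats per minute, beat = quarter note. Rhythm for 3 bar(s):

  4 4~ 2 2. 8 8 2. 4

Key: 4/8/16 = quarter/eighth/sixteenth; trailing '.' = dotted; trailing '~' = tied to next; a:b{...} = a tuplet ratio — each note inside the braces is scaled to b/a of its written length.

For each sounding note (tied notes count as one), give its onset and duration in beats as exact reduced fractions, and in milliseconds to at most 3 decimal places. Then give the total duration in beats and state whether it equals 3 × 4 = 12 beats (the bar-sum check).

1) 0.0ms=0b +304.569ms=1b
2) 304.569ms=1b +913.706ms=3b
3) 1218.274ms=4b +913.706ms=3b
4) 2131.98ms=7b +152.284ms=1/2b
5) 2284.264ms=15/2b +152.284ms=1/2b
6) 2436.548ms=8b +913.706ms=3b
7) 3350.254ms=11b +304.569ms=1b
Σ=12b of 12 (197bpm 4/4) — PASS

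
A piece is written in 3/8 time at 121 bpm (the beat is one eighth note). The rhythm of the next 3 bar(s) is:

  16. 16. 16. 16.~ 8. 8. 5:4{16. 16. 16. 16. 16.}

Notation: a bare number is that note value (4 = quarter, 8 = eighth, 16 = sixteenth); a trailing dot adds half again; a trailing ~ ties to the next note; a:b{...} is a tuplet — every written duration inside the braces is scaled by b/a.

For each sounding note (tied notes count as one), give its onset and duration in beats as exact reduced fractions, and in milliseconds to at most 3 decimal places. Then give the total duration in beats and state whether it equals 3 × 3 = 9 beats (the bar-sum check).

1) 0.0ms=0b +371.901ms=3/4b
2) 371.901ms=3/4b +371.901ms=3/4b
3) 743.802ms=3/2b +371.901ms=3/4b
4) 1115.702ms=9/4b +1115.702ms=9/4b
5) 2231.405ms=9/2b +743.802ms=3/2b
6) 2975.207ms=6b +297.521ms=3/5b
7) 3272.727ms=33/5b +297.521ms=3/5b
8) 3570.248ms=36/5b +297.521ms=3/5b
9) 3867.769ms=39/5b +297.521ms=3/5b
10) 4165.289ms=42/5b +297.521ms=3/5b
Σ=9b of 9 (121bpm 3/8) — PASS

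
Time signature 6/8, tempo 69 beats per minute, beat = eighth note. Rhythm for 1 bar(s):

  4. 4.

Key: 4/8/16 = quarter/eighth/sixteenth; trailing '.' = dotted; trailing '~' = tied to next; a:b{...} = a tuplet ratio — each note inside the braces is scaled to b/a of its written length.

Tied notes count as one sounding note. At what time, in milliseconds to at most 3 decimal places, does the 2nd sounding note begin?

1. 0.0ms @ 0 + 2608.696ms (3)
2. 2608.696ms @ 3 + 2608.696ms (3)

note 2 onset = 3b = 2608.696ms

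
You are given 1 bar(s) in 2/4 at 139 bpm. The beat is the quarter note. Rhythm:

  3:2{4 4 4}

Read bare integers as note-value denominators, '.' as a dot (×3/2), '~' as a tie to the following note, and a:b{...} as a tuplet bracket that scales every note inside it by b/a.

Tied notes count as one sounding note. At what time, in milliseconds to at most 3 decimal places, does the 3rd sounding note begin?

1. 0.0ms @ 0 + 287.77ms (2/3)
2. 287.77ms @ 2/3 + 287.77ms (2/3)
3. 575.54ms @ 4/3 + 287.77ms (2/3)

note 3 onset = 4/3b = 575.54ms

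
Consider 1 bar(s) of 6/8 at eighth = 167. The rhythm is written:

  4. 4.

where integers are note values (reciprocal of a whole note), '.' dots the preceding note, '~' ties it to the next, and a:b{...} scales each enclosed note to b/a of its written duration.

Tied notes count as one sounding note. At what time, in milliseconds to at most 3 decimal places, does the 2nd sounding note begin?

note 2 onset = 3b = 1077.844ms

1. 0.0ms @ 0 + 1077.844ms (3)
2. 1077.844ms @ 3 + 1077.844ms (3)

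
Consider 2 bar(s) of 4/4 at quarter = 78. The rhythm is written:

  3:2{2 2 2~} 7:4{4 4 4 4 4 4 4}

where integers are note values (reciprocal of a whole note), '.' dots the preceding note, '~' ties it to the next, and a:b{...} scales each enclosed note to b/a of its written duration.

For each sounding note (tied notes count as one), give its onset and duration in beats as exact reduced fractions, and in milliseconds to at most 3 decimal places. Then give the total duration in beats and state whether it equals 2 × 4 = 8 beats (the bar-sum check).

1) 0.0ms=0b +1025.641ms=4/3b
2) 1025.641ms=4/3b +1025.641ms=4/3b
3) 2051.282ms=8/3b +1465.201ms=40/21b
4) 3516.484ms=32/7b +439.56ms=4/7b
5) 3956.044ms=36/7b +439.56ms=4/7b
6) 4395.604ms=40/7b +439.56ms=4/7b
7) 4835.165ms=44/7b +439.56ms=4/7b
8) 5274.725ms=48/7b +439.56ms=4/7b
9) 5714.286ms=52/7b +439.56ms=4/7b
Σ=8b of 8 (78bpm 4/4) — PASS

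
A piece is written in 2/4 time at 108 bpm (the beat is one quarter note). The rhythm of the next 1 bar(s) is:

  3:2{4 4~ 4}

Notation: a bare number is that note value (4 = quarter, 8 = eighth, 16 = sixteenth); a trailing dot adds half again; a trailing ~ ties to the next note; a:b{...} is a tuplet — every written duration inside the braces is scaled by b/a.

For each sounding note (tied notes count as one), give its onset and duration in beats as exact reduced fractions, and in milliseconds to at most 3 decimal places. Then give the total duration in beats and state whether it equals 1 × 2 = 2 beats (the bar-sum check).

1) 0.0ms=0b +370.37ms=2/3b
2) 370.37ms=2/3b +740.741ms=4/3b
Σ=2b of 2 (108bpm 2/4) — PASS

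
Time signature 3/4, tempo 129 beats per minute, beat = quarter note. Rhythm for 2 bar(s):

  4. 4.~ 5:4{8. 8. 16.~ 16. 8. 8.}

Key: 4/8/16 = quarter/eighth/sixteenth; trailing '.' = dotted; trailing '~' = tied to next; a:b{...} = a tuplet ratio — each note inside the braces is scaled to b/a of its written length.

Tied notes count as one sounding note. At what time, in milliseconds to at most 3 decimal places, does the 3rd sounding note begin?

note 3 onset = 18/5b = 1674.419ms

1. 0.0ms @ 0 + 697.674ms (3/2)
2. 697.674ms @ 3/2 + 976.744ms (21/10)
3. 1674.419ms @ 18/5 + 279.07ms (3/5)
4. 1953.488ms @ 21/5 + 279.07ms (3/5)
5. 2232.558ms @ 24/5 + 279.07ms (3/5)
6. 2511.628ms @ 27/5 + 279.07ms (3/5)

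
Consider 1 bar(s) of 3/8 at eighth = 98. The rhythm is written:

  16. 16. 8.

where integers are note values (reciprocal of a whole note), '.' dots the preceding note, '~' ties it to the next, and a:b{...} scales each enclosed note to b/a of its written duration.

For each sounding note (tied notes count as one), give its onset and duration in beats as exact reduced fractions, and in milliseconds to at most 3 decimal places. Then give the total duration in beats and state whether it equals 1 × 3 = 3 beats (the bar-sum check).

1) 0.0ms=0b +459.184ms=3/4b
2) 459.184ms=3/4b +459.184ms=3/4b
3) 918.367ms=3/2b +918.367ms=3/2b
Σ=3b of 3 (98bpm 3/8) — PASS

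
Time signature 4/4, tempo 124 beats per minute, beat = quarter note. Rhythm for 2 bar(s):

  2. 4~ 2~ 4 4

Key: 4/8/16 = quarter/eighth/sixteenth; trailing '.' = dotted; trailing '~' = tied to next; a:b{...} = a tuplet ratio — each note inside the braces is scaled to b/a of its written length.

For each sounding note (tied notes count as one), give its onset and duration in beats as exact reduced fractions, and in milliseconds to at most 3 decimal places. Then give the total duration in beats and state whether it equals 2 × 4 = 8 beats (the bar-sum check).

1) 0.0ms=0b +1451.613ms=3b
2) 1451.613ms=3b +1935.484ms=4b
3) 3387.097ms=7b +483.871ms=1b
Σ=8b of 8 (124bpm 4/4) — PASS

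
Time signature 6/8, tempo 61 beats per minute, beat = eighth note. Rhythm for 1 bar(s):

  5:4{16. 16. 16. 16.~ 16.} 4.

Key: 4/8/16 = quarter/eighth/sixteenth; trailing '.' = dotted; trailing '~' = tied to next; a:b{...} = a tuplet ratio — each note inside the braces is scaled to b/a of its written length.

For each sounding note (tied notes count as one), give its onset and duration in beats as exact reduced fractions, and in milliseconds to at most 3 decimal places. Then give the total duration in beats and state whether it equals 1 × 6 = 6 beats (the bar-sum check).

1) 0.0ms=0b +590.164ms=3/5b
2) 590.164ms=3/5b +590.164ms=3/5b
3) 1180.328ms=6/5b +590.164ms=3/5b
4) 1770.492ms=9/5b +1180.328ms=6/5b
5) 2950.82ms=3b +2950.82ms=3b
Σ=6b of 6 (61bpm 6/8) — PASS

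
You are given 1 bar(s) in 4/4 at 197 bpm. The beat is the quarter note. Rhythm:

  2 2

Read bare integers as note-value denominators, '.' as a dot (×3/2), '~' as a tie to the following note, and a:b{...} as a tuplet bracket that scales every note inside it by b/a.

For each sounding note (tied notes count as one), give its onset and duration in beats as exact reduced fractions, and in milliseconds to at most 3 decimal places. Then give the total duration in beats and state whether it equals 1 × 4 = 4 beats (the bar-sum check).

1) 0.0ms=0b +609.137ms=2b
2) 609.137ms=2b +609.137ms=2b
Σ=4b of 4 (197bpm 4/4) — PASS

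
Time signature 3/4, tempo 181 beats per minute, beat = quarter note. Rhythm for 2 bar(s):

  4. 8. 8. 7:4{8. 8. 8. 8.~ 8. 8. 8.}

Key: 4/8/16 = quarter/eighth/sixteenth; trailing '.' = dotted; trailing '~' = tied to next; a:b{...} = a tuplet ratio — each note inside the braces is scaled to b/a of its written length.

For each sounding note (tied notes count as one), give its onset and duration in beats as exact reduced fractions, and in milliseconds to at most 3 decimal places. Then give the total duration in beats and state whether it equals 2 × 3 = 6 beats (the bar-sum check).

1) 0.0ms=0b +497.238ms=3/2b
2) 497.238ms=3/2b +248.619ms=3/4b
3) 745.856ms=9/4b +248.619ms=3/4b
4) 994.475ms=3b +142.068ms=3/7b
5) 1136.543ms=24/7b +142.068ms=3/7b
6) 1278.611ms=27/7b +142.068ms=3/7b
7) 1420.679ms=30/7b +284.136ms=6/7b
8) 1704.815ms=36/7b +142.068ms=3/7b
9) 1846.882ms=39/7b +142.068ms=3/7b
Σ=6b of 6 (181bpm 3/4) — PASS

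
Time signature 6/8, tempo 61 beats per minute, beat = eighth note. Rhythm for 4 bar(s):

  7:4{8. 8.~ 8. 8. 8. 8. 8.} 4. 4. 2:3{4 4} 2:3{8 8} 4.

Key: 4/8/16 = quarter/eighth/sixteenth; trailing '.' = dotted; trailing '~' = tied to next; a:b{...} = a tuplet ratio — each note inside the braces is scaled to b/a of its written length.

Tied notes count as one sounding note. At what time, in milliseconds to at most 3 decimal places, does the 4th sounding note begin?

1. 0.0ms @ 0 + 843.091ms (6/7)
2. 843.091ms @ 6/7 + 1686.183ms (12/7)
3. 2529.274ms @ 18/7 + 843.091ms (6/7)
4. 3372.365ms @ 24/7 + 843.091ms (6/7)
5. 4215.457ms @ 30/7 + 843.091ms (6/7)
6. 5058.548ms @ 36/7 + 843.091ms (6/7)
7. 5901.639ms @ 6 + 2950.82ms (3)
8. 8852.459ms @ 9 + 2950.82ms (3)
9. 11803.279ms @ 12 + 2950.82ms (3)
10. 14754.098ms @ 15 + 2950.82ms (3)
11. 17704.918ms @ 18 + 1475.41ms (3/2)
12. 19180.328ms @ 39/2 + 1475.41ms (3/2)
13. 20655.738ms @ 21 + 2950.82ms (3)

note 4 onset = 24/7b = 3372.365ms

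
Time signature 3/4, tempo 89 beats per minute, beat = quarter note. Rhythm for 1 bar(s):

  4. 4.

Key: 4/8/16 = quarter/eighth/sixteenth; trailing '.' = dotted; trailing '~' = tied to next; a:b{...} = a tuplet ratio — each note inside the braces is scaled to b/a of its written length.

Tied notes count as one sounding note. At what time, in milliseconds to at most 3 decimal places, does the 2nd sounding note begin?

note 2 onset = 3/2b = 1011.236ms

1. 0.0ms @ 0 + 1011.236ms (3/2)
2. 1011.236ms @ 3/2 + 1011.236ms (3/2)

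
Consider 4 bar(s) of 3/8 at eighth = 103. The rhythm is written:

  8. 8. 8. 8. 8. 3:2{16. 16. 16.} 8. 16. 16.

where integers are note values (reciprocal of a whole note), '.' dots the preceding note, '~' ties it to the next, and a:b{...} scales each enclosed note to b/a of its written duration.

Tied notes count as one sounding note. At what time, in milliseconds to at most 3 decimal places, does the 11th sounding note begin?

1. 0.0ms @ 0 + 873.786ms (3/2)
2. 873.786ms @ 3/2 + 873.786ms (3/2)
3. 1747.573ms @ 3 + 873.786ms (3/2)
4. 2621.359ms @ 9/2 + 873.786ms (3/2)
5. 3495.146ms @ 6 + 873.786ms (3/2)
6. 4368.932ms @ 15/2 + 291.262ms (1/2)
7. 4660.194ms @ 8 + 291.262ms (1/2)
8. 4951.456ms @ 17/2 + 291.262ms (1/2)
9. 5242.718ms @ 9 + 873.786ms (3/2)
10. 6116.505ms @ 21/2 + 436.893ms (3/4)
11. 6553.398ms @ 45/4 + 436.893ms (3/4)

note 11 onset = 45/4b = 6553.398ms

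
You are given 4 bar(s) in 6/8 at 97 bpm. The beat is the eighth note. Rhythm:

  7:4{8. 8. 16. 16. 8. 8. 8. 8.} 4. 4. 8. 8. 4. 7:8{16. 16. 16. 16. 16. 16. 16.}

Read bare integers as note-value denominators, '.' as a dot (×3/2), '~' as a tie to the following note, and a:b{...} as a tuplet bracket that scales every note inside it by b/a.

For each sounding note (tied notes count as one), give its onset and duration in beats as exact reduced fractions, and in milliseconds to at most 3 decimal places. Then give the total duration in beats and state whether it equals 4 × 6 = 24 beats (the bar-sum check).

1) 0.0ms=0b +530.191ms=6/7b
2) 530.191ms=6/7b +530.191ms=6/7b
3) 1060.383ms=12/7b +265.096ms=3/7b
4) 1325.479ms=15/7b +265.096ms=3/7b
5) 1590.574ms=18/7b +530.191ms=6/7b
6) 2120.766ms=24/7b +530.191ms=6/7b
7) 2650.957ms=30/7b +530.191ms=6/7b
8) 3181.149ms=36/7b +530.191ms=6/7b
9) 3711.34ms=6b +1855.67ms=3b
10) 5567.01ms=9b +1855.67ms=3b
11) 7422.68ms=12b +927.835ms=3/2b
12) 8350.515ms=27/2b +927.835ms=3/2b
13) 9278.351ms=15b +1855.67ms=3b
14) 11134.021ms=18b +530.191ms=6/7b
15) 11664.212ms=132/7b +530.191ms=6/7b
16) 12194.404ms=138/7b +530.191ms=6/7b
17) 12724.595ms=144/7b +530.191ms=6/7b
18) 13254.786ms=150/7b +530.191ms=6/7b
19) 13784.978ms=156/7b +530.191ms=6/7b
20) 14315.169ms=162/7b +530.191ms=6/7b
Σ=24b of 24 (97bpm 6/8) — PASS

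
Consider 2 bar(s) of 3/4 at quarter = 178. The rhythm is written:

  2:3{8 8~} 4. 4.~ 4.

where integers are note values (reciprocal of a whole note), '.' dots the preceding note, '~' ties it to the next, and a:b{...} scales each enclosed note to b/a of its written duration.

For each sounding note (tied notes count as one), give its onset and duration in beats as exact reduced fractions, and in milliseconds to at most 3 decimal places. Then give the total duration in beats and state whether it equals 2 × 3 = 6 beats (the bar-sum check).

1) 0.0ms=0b +252.809ms=3/4b
2) 252.809ms=3/4b +758.427ms=9/4b
3) 1011.236ms=3b +1011.236ms=3b
Σ=6b of 6 (178bpm 3/4) — PASS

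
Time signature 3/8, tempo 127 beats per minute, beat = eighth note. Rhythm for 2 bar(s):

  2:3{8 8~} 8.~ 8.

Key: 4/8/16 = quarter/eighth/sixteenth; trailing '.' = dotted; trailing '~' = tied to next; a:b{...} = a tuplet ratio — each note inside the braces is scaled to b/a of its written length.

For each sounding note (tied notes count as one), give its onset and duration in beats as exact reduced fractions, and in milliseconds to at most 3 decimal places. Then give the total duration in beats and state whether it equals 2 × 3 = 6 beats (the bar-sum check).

1) 0.0ms=0b +708.661ms=3/2b
2) 708.661ms=3/2b +2125.984ms=9/2b
Σ=6b of 6 (127bpm 3/8) — PASS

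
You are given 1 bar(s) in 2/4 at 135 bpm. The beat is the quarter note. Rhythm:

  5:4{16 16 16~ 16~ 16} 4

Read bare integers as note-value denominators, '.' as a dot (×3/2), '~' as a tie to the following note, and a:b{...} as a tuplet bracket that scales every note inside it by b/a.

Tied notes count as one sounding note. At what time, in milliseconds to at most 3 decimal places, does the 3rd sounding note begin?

note 3 onset = 2/5b = 177.778ms

1. 0.0ms @ 0 + 88.889ms (1/5)
2. 88.889ms @ 1/5 + 88.889ms (1/5)
3. 177.778ms @ 2/5 + 266.667ms (3/5)
4. 444.444ms @ 1 + 444.444ms (1)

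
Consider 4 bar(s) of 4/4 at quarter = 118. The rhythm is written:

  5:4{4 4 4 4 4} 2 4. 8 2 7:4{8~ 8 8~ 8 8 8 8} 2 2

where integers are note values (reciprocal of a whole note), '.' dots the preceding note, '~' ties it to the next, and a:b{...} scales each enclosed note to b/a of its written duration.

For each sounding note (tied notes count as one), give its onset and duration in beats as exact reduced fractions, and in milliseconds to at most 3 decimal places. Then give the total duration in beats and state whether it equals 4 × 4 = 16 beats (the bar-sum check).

1) 0.0ms=0b +406.78ms=4/5b
2) 406.78ms=4/5b +406.78ms=4/5b
3) 813.559ms=8/5b +406.78ms=4/5b
4) 1220.339ms=12/5b +406.78ms=4/5b
5) 1627.119ms=16/5b +406.78ms=4/5b
6) 2033.898ms=4b +1016.949ms=2b
7) 3050.847ms=6b +762.712ms=3/2b
8) 3813.559ms=15/2b +254.237ms=1/2b
9) 4067.797ms=8b +1016.949ms=2b
10) 5084.746ms=10b +290.557ms=4/7b
11) 5375.303ms=74/7b +290.557ms=4/7b
12) 5665.86ms=78/7b +145.278ms=2/7b
13) 5811.138ms=80/7b +145.278ms=2/7b
14) 5956.416ms=82/7b +145.278ms=2/7b
15) 6101.695ms=12b +1016.949ms=2b
16) 7118.644ms=14b +1016.949ms=2b
Σ=16b of 16 (118bpm 4/4) — PASS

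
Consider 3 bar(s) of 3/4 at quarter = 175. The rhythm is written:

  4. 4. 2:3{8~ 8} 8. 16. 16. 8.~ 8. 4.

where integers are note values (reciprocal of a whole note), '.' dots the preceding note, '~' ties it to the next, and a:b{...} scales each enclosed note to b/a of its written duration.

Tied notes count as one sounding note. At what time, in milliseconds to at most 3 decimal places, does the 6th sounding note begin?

1. 0.0ms @ 0 + 514.286ms (3/2)
2. 514.286ms @ 3/2 + 514.286ms (3/2)
3. 1028.571ms @ 3 + 514.286ms (3/2)
4. 1542.857ms @ 9/2 + 257.143ms (3/4)
5. 1800.0ms @ 21/4 + 128.571ms (3/8)
6. 1928.571ms @ 45/8 + 128.571ms (3/8)
7. 2057.143ms @ 6 + 514.286ms (3/2)
8. 2571.429ms @ 15/2 + 514.286ms (3/2)

note 6 onset = 45/8b = 1928.571ms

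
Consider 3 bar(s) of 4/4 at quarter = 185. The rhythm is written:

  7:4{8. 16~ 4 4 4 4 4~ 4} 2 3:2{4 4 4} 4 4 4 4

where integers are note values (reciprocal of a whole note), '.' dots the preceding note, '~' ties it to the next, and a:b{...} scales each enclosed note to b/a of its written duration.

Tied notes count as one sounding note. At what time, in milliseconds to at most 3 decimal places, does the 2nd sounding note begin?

1. 0.0ms @ 0 + 138.996ms (3/7)
2. 138.996ms @ 3/7 + 231.66ms (5/7)
3. 370.656ms @ 8/7 + 185.328ms (4/7)
4. 555.985ms @ 12/7 + 185.328ms (4/7)
5. 741.313ms @ 16/7 + 185.328ms (4/7)
6. 926.641ms @ 20/7 + 370.656ms (8/7)
7. 1297.297ms @ 4 + 648.649ms (2)
8. 1945.946ms @ 6 + 216.216ms (2/3)
9. 2162.162ms @ 20/3 + 216.216ms (2/3)
10. 2378.378ms @ 22/3 + 216.216ms (2/3)
11. 2594.595ms @ 8 + 324.324ms (1)
12. 2918.919ms @ 9 + 324.324ms (1)
13. 3243.243ms @ 10 + 324.324ms (1)
14. 3567.568ms @ 11 + 324.324ms (1)

note 2 onset = 3/7b = 138.996ms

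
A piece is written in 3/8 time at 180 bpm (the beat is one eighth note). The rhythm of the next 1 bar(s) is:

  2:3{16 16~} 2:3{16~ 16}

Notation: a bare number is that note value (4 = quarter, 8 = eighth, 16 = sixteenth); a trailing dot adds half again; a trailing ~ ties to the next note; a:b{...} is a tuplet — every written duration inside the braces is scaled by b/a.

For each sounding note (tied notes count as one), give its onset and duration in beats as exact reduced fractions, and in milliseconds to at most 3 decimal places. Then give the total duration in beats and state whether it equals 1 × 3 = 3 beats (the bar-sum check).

1) 0.0ms=0b +250.0ms=3/4b
2) 250.0ms=3/4b +750.0ms=9/4b
Σ=3b of 3 (180bpm 3/8) — PASS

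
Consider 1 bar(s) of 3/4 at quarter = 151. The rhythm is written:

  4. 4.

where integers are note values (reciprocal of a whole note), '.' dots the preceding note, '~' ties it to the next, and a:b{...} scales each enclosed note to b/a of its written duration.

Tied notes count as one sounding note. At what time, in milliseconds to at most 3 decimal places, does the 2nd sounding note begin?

1. 0.0ms @ 0 + 596.026ms (3/2)
2. 596.026ms @ 3/2 + 596.026ms (3/2)

note 2 onset = 3/2b = 596.026ms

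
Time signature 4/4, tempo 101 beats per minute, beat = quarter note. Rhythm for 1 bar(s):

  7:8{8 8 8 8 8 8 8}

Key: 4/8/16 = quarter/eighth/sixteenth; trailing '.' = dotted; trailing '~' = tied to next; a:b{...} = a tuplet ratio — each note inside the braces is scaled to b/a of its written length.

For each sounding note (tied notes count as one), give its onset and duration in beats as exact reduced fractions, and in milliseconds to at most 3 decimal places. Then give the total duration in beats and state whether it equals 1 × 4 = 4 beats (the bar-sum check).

1) 0.0ms=0b +339.463ms=4/7b
2) 339.463ms=4/7b +339.463ms=4/7b
3) 678.925ms=8/7b +339.463ms=4/7b
4) 1018.388ms=12/7b +339.463ms=4/7b
5) 1357.85ms=16/7b +339.463ms=4/7b
6) 1697.313ms=20/7b +339.463ms=4/7b
7) 2036.775ms=24/7b +339.463ms=4/7b
Σ=4b of 4 (101bpm 4/4) — PASS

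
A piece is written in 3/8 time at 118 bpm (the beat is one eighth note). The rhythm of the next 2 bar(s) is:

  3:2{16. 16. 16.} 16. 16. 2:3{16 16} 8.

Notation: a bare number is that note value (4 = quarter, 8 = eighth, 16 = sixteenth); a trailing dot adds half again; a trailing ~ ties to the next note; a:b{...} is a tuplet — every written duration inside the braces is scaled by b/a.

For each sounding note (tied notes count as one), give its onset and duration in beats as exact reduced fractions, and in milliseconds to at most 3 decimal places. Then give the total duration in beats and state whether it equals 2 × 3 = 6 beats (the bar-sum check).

1) 0.0ms=0b +254.237ms=1/2b
2) 254.237ms=1/2b +254.237ms=1/2b
3) 508.475ms=1b +254.237ms=1/2b
4) 762.712ms=3/2b +381.356ms=3/4b
5) 1144.068ms=9/4b +381.356ms=3/4b
6) 1525.424ms=3b +381.356ms=3/4b
7) 1906.78ms=15/4b +381.356ms=3/4b
8) 2288.136ms=9/2b +762.712ms=3/2b
Σ=6b of 6 (118bpm 3/8) — PASS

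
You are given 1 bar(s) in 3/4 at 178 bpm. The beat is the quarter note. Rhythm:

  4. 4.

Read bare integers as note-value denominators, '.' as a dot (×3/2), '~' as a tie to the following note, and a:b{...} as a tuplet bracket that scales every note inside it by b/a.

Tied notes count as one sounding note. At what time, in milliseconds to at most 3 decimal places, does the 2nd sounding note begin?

1. 0.0ms @ 0 + 505.618ms (3/2)
2. 505.618ms @ 3/2 + 505.618ms (3/2)

note 2 onset = 3/2b = 505.618ms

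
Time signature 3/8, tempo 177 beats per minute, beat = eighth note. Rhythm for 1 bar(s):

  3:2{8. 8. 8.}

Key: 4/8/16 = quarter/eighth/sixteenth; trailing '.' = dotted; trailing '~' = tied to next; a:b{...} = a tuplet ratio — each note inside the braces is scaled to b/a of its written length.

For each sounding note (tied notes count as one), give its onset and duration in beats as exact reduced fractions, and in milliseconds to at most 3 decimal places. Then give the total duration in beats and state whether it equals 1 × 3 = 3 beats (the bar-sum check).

1) 0.0ms=0b +338.983ms=1b
2) 338.983ms=1b +338.983ms=1b
3) 677.966ms=2b +338.983ms=1b
Σ=3b of 3 (177bpm 3/8) — PASS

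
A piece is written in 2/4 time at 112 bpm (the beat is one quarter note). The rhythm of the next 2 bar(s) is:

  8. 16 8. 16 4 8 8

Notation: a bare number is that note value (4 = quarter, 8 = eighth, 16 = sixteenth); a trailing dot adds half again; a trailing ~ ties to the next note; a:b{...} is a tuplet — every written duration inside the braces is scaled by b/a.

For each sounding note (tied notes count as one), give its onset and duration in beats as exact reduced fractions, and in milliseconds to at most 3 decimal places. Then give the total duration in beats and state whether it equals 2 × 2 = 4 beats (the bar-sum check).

1) 0.0ms=0b +401.786ms=3/4b
2) 401.786ms=3/4b +133.929ms=1/4b
3) 535.714ms=1b +401.786ms=3/4b
4) 937.5ms=7/4b +133.929ms=1/4b
5) 1071.429ms=2b +535.714ms=1b
6) 1607.143ms=3b +267.857ms=1/2b
7) 1875.0ms=7/2b +267.857ms=1/2b
Σ=4b of 4 (112bpm 2/4) — PASS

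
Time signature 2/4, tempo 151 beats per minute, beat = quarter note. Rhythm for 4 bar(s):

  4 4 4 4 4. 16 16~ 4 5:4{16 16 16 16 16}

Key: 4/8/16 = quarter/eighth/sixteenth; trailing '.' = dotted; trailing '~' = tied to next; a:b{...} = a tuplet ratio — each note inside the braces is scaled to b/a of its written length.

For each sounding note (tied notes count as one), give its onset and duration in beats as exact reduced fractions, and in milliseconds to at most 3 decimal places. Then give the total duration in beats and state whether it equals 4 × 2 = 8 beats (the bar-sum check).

1) 0.0ms=0b +397.351ms=1b
2) 397.351ms=1b +397.351ms=1b
3) 794.702ms=2b +397.351ms=1b
4) 1192.053ms=3b +397.351ms=1b
5) 1589.404ms=4b +596.026ms=3/2b
6) 2185.43ms=11/2b +99.338ms=1/4b
7) 2284.768ms=23/4b +496.689ms=5/4b
8) 2781.457ms=7b +79.47ms=1/5b
9) 2860.927ms=36/5b +79.47ms=1/5b
10) 2940.397ms=37/5b +79.47ms=1/5b
11) 3019.868ms=38/5b +79.47ms=1/5b
12) 3099.338ms=39/5b +79.47ms=1/5b
Σ=8b of 8 (151bpm 2/4) — PASS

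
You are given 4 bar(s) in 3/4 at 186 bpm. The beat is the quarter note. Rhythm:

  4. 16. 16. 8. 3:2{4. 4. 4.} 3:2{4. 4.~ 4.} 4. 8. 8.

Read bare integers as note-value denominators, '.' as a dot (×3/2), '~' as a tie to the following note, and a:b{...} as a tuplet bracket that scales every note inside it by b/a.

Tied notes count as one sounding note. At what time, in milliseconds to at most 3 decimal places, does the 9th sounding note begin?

1. 0.0ms @ 0 + 483.871ms (3/2)
2. 483.871ms @ 3/2 + 120.968ms (3/8)
3. 604.839ms @ 15/8 + 120.968ms (3/8)
4. 725.806ms @ 9/4 + 241.935ms (3/4)
5. 967.742ms @ 3 + 322.581ms (1)
6. 1290.323ms @ 4 + 322.581ms (1)
7. 1612.903ms @ 5 + 322.581ms (1)
8. 1935.484ms @ 6 + 322.581ms (1)
9. 2258.065ms @ 7 + 645.161ms (2)
10. 2903.226ms @ 9 + 483.871ms (3/2)
11. 3387.097ms @ 21/2 + 241.935ms (3/4)
12. 3629.032ms @ 45/4 + 241.935ms (3/4)

note 9 onset = 7b = 2258.065ms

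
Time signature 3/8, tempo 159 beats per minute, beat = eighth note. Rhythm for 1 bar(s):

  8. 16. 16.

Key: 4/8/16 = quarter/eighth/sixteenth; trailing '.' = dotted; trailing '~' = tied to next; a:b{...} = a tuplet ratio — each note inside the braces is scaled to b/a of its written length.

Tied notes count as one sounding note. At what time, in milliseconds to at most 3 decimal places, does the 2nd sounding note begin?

1. 0.0ms @ 0 + 566.038ms (3/2)
2. 566.038ms @ 3/2 + 283.019ms (3/4)
3. 849.057ms @ 9/4 + 283.019ms (3/4)

note 2 onset = 3/2b = 566.038ms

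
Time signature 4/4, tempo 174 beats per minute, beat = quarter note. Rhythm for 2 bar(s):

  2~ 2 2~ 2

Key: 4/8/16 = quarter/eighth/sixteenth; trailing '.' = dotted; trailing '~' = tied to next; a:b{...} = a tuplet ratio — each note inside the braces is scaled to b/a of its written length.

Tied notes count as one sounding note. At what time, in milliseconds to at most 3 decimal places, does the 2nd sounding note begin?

note 2 onset = 4b = 1379.31ms

1. 0.0ms @ 0 + 1379.31ms (4)
2. 1379.31ms @ 4 + 1379.31ms (4)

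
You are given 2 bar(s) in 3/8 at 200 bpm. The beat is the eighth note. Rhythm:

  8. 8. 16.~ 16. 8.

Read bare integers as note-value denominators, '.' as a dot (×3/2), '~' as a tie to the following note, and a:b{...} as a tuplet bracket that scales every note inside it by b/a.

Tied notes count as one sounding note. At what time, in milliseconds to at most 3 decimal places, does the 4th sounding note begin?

note 4 onset = 9/2b = 1350.0ms

1. 0.0ms @ 0 + 450.0ms (3/2)
2. 450.0ms @ 3/2 + 450.0ms (3/2)
3. 900.0ms @ 3 + 450.0ms (3/2)
4. 1350.0ms @ 9/2 + 450.0ms (3/2)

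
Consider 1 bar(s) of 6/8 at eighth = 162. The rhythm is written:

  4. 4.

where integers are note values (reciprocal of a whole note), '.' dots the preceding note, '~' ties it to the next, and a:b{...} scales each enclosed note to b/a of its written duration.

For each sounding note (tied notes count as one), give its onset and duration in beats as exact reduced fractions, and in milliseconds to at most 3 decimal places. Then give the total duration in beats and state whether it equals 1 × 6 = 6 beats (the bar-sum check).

1) 0.0ms=0b +1111.111ms=3b
2) 1111.111ms=3b +1111.111ms=3b
Σ=6b of 6 (162bpm 6/8) — PASS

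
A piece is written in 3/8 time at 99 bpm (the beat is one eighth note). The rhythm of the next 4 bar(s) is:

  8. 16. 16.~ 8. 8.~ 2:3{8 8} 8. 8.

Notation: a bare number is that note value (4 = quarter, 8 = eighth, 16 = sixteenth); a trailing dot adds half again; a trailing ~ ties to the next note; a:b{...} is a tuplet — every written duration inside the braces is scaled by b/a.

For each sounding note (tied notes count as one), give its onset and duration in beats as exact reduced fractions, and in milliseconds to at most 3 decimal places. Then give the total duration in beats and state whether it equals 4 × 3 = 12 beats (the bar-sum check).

1) 0.0ms=0b +909.091ms=3/2b
2) 909.091ms=3/2b +454.545ms=3/4b
3) 1363.636ms=9/4b +1363.636ms=9/4b
4) 2727.273ms=9/2b +1818.182ms=3b
5) 4545.455ms=15/2b +909.091ms=3/2b
6) 5454.545ms=9b +909.091ms=3/2b
7) 6363.636ms=21/2b +909.091ms=3/2b
Σ=12b of 12 (99bpm 3/8) — PASS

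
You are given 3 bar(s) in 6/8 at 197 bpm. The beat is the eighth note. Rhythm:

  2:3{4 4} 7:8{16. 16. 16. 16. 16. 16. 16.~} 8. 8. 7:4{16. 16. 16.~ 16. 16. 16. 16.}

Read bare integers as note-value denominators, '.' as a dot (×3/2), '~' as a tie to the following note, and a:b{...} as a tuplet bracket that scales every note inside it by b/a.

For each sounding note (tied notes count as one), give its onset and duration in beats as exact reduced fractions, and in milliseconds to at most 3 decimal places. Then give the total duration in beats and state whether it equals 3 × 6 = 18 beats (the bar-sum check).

1) 0.0ms=0b +913.706ms=3b
2) 913.706ms=3b +913.706ms=3b
3) 1827.411ms=6b +261.059ms=6/7b
4) 2088.47ms=48/7b +261.059ms=6/7b
5) 2349.529ms=54/7b +261.059ms=6/7b
6) 2610.587ms=60/7b +261.059ms=6/7b
7) 2871.646ms=66/7b +261.059ms=6/7b
8) 3132.705ms=72/7b +261.059ms=6/7b
9) 3393.764ms=78/7b +717.912ms=33/14b
10) 4111.675ms=27/2b +456.853ms=3/2b
11) 4568.528ms=15b +130.529ms=3/7b
12) 4699.057ms=108/7b +130.529ms=3/7b
13) 4829.587ms=111/7b +261.059ms=6/7b
14) 5090.645ms=117/7b +130.529ms=3/7b
15) 5221.175ms=120/7b +130.529ms=3/7b
16) 5351.704ms=123/7b +130.529ms=3/7b
Σ=18b of 18 (197bpm 6/8) — PASS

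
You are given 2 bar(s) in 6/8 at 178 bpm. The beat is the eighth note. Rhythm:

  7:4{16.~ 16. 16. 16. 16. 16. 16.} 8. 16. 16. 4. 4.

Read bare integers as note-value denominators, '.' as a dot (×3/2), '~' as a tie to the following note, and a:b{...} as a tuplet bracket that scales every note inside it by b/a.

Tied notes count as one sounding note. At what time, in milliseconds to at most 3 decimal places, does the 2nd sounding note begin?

note 2 onset = 6/7b = 288.925ms

1. 0.0ms @ 0 + 288.925ms (6/7)
2. 288.925ms @ 6/7 + 144.462ms (3/7)
3. 433.387ms @ 9/7 + 144.462ms (3/7)
4. 577.849ms @ 12/7 + 144.462ms (3/7)
5. 722.311ms @ 15/7 + 144.462ms (3/7)
6. 866.774ms @ 18/7 + 144.462ms (3/7)
7. 1011.236ms @ 3 + 505.618ms (3/2)
8. 1516.854ms @ 9/2 + 252.809ms (3/4)
9. 1769.663ms @ 21/4 + 252.809ms (3/4)
10. 2022.472ms @ 6 + 1011.236ms (3)
11. 3033.708ms @ 9 + 1011.236ms (3)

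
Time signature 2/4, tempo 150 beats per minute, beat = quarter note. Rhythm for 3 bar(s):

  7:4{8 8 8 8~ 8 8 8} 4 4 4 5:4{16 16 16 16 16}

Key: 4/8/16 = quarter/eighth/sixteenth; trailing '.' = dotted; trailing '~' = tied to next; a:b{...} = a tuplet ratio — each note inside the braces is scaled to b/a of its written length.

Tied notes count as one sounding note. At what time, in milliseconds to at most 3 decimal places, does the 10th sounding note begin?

1. 0.0ms @ 0 + 114.286ms (2/7)
2. 114.286ms @ 2/7 + 114.286ms (2/7)
3. 228.571ms @ 4/7 + 114.286ms (2/7)
4. 342.857ms @ 6/7 + 228.571ms (4/7)
5. 571.429ms @ 10/7 + 114.286ms (2/7)
6. 685.714ms @ 12/7 + 114.286ms (2/7)
7. 800.0ms @ 2 + 400.0ms (1)
8. 1200.0ms @ 3 + 400.0ms (1)
9. 1600.0ms @ 4 + 400.0ms (1)
10. 2000.0ms @ 5 + 80.0ms (1/5)
11. 2080.0ms @ 26/5 + 80.0ms (1/5)
12. 2160.0ms @ 27/5 + 80.0ms (1/5)
13. 2240.0ms @ 28/5 + 80.0ms (1/5)
14. 2320.0ms @ 29/5 + 80.0ms (1/5)

note 10 onset = 5b = 2000.0ms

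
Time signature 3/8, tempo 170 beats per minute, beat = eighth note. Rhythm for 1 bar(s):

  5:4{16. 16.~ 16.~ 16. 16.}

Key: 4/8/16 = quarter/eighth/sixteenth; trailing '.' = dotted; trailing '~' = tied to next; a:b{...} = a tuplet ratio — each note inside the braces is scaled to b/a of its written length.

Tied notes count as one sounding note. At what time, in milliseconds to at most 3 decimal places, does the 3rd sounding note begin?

note 3 onset = 12/5b = 847.059ms

1. 0.0ms @ 0 + 211.765ms (3/5)
2. 211.765ms @ 3/5 + 635.294ms (9/5)
3. 847.059ms @ 12/5 + 211.765ms (3/5)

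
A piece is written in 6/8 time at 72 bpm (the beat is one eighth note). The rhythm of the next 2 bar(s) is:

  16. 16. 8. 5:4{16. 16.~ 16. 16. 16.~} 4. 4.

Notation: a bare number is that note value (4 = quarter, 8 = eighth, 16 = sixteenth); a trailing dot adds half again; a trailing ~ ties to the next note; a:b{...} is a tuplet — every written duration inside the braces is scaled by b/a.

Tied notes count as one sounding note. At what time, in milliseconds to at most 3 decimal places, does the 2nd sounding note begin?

note 2 onset = 3/4b = 625.0ms

1. 0.0ms @ 0 + 625.0ms (3/4)
2. 625.0ms @ 3/4 + 625.0ms (3/4)
3. 1250.0ms @ 3/2 + 1250.0ms (3/2)
4. 2500.0ms @ 3 + 500.0ms (3/5)
5. 3000.0ms @ 18/5 + 1000.0ms (6/5)
6. 4000.0ms @ 24/5 + 500.0ms (3/5)
7. 4500.0ms @ 27/5 + 3000.0ms (18/5)
8. 7500.0ms @ 9 + 2500.0ms (3)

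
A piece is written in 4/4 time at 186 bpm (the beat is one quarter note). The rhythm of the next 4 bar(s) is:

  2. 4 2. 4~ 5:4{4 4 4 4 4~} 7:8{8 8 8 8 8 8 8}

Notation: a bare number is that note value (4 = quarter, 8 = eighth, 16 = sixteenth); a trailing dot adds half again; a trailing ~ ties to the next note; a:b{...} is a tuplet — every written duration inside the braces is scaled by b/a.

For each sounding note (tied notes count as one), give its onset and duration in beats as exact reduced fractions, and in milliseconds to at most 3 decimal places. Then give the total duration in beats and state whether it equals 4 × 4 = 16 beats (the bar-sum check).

1) 0.0ms=0b +967.742ms=3b
2) 967.742ms=3b +322.581ms=1b
3) 1290.323ms=4b +967.742ms=3b
4) 2258.065ms=7b +580.645ms=9/5b
5) 2838.71ms=44/5b +258.065ms=4/5b
6) 3096.774ms=48/5b +258.065ms=4/5b
7) 3354.839ms=52/5b +258.065ms=4/5b
8) 3612.903ms=56/5b +442.396ms=48/35b
9) 4055.3ms=88/7b +184.332ms=4/7b
10) 4239.631ms=92/7b +184.332ms=4/7b
11) 4423.963ms=96/7b +184.332ms=4/7b
12) 4608.295ms=100/7b +184.332ms=4/7b
13) 4792.627ms=104/7b +184.332ms=4/7b
14) 4976.959ms=108/7b +184.332ms=4/7b
Σ=16b of 16 (186bpm 4/4) — PASS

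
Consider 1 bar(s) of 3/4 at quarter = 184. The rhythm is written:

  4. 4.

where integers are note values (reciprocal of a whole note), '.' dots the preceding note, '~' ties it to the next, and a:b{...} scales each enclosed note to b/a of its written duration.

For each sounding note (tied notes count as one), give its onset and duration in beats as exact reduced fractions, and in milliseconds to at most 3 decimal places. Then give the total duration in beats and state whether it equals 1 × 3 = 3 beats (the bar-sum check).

1) 0.0ms=0b +489.13ms=3/2b
2) 489.13ms=3/2b +489.13ms=3/2b
Σ=3b of 3 (184bpm 3/4) — PASS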